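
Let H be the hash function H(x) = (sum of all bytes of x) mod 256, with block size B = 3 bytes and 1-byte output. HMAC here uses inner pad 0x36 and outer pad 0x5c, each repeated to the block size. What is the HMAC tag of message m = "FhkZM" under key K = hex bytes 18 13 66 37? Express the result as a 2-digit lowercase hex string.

Key hex bytes 18 13 66 37 is 4 bytes > B = 3, so hash it first: H(key) = c8, then zero-pad to 3 bytes: K' = c8 00 00.
K' ⊕ ipad = fe 36 36.  K' ⊕ opad = 94 5c 5c.
Inner input = (K'⊕ipad) ∥ m = fe 36 36 ∥ 46 68 6b 5a 4d.
Inner hash: sum = 254+54+54+70+104+107+90+77 = 810; mod 256 = 42 → 2a.
Outer input = (K'⊕opad) ∥ inner = 94 5c 5c ∥ 2a.
Outer hash (tag): sum = 148+92+92+42 = 374; mod 256 = 118 → 76.

76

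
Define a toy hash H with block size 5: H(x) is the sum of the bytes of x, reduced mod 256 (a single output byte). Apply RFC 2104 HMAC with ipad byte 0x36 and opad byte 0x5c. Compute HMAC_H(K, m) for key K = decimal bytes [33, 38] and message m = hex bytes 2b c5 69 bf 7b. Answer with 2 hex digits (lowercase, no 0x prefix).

Key decimal bytes [33, 38] = 21 26 is 2 bytes ≤ B = 5; zero-pad to 5 bytes: K' = 21 26 00 00 00.
K' ⊕ ipad = 17 10 36 36 36.  K' ⊕ opad = 7d 7a 5c 5c 5c.
Inner input = (K'⊕ipad) ∥ m = 17 10 36 36 36 ∥ 2b c5 69 bf 7b.
Inner hash: sum = 23+16+54+54+54+43+197+105+191+123 = 860; mod 256 = 92 → 5c.
Outer input = (K'⊕opad) ∥ inner = 7d 7a 5c 5c 5c ∥ 5c.
Outer hash (tag): sum = 125+122+92+92+92+92 = 615; mod 256 = 103 → 67.

67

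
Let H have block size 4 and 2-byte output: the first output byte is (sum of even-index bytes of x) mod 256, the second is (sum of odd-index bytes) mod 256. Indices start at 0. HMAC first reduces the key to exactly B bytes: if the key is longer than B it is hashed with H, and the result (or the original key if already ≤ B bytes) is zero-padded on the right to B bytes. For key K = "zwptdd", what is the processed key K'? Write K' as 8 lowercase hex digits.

4e4f0000

|K| = 6 > B = 4, so first hash the key.
H(K): even-index sum = 334 mod 256 = 78; odd-index sum = 335 mod 256 = 79 → 4e 4f.
Zero-pad H(K) = 4e 4f to 4 bytes: K' = 4e 4f 00 00.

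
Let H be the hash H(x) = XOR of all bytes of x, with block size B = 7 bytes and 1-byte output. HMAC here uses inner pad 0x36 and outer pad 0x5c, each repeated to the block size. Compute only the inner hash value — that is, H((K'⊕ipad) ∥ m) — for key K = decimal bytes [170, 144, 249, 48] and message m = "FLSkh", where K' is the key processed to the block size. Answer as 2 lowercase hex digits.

Key decimal bytes [170, 144, 249, 48] = aa 90 f9 30 is 4 bytes ≤ B = 7; zero-pad to 7 bytes: K' = aa 90 f9 30 00 00 00.
K' ⊕ ipad = 9c a6 cf 06 36 36 36.
Inner input = 9c a6 cf 06 36 36 36 ∥ 46 4c 53 6b 68.
Inner hash: XOR 9c⊕a6⊕cf⊕06⊕36⊕36⊕36⊕46⊕4c⊕53⊕6b⊕68 = 9f.

9f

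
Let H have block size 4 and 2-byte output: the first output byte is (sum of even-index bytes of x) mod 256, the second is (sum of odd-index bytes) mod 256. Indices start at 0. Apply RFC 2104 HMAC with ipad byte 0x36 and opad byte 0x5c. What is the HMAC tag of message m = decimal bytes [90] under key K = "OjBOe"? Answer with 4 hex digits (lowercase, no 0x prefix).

5606

Key "OjBOe" = 4f 6a 42 4f 65 is 5 bytes > B = 4, so hash it first: H(key) = f6 b9, then zero-pad to 4 bytes: K' = f6 b9 00 00.
K' ⊕ ipad = c0 8f 36 36.  K' ⊕ opad = aa e5 5c 5c.
Inner input = (K'⊕ipad) ∥ m = c0 8f 36 36 ∥ 5a.
Inner hash: even-index sum = 336 mod 256 = 80; odd-index sum = 197 mod 256 = 197 → 50 c5.
Outer input = (K'⊕opad) ∥ inner = aa e5 5c 5c ∥ 50 c5.
Outer hash (tag): even-index sum = 342 mod 256 = 86; odd-index sum = 518 mod 256 = 6 → 56 06.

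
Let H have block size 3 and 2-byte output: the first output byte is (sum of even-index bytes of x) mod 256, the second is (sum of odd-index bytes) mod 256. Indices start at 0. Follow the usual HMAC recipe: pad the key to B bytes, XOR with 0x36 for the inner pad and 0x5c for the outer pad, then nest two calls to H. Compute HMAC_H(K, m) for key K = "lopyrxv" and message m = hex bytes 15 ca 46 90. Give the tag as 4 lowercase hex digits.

a5be

Key "lopyrxv" = 6c 6f 70 79 72 78 76 is 7 bytes > B = 3, so hash it first: H(key) = c4 60, then zero-pad to 3 bytes: K' = c4 60 00.
K' ⊕ ipad = f2 56 36.  K' ⊕ opad = 98 3c 5c.
Inner input = (K'⊕ipad) ∥ m = f2 56 36 ∥ 15 ca 46 90.
Inner hash: even-index sum = 642 mod 256 = 130; odd-index sum = 177 mod 256 = 177 → 82 b1.
Outer input = (K'⊕opad) ∥ inner = 98 3c 5c ∥ 82 b1.
Outer hash (tag): even-index sum = 421 mod 256 = 165; odd-index sum = 190 mod 256 = 190 → a5 be.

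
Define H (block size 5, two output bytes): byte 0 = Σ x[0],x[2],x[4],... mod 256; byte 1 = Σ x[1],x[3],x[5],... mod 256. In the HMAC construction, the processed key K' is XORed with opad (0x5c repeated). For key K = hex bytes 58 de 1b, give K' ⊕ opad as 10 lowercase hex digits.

Key hex bytes 58 de 1b is 3 bytes ≤ B = 5; zero-pad to 5 bytes: K' = 58 de 1b 00 00.
XOR each byte with 0x5c: 58⊕5c=04, de⊕5c=82, 1b⊕5c=47, 00⊕5c=5c, 00⊕5c=5c.

0482475c5c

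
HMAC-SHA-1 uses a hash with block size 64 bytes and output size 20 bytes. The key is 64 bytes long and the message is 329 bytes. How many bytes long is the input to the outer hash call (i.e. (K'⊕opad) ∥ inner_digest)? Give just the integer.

Key is 64 ≤ 64 bytes, zero-padded: |K'| = 64.
Outer input = (K'⊕opad) ∥ H(inner) → 64 + 20 = 84 bytes.

84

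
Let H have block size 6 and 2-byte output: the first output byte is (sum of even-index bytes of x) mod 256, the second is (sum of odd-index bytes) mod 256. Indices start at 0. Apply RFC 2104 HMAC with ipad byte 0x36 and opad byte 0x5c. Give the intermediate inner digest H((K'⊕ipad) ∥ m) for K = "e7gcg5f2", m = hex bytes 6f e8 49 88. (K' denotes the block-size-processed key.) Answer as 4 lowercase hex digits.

d313

Key "e7gcg5f2" = 65 37 67 63 67 35 66 32 is 8 bytes > B = 6, so hash it first: H(key) = 99 01, then zero-pad to 6 bytes: K' = 99 01 00 00 00 00.
K' ⊕ ipad = af 37 36 36 36 36.
Inner input = af 37 36 36 36 36 ∥ 6f e8 49 88.
Inner hash: even-index sum = 467 mod 256 = 211; odd-index sum = 531 mod 256 = 19 → d3 13.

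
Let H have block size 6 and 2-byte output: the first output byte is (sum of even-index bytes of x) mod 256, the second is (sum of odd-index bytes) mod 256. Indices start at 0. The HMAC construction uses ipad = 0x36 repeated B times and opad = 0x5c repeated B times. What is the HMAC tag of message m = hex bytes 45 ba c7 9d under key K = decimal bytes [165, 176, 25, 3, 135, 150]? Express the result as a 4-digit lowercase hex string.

98c7

Key decimal bytes [165, 176, 25, 3, 135, 150] = a5 b0 19 03 87 96 is exactly B = 6 bytes: K' = a5 b0 19 03 87 96.
K' ⊕ ipad = 93 86 2f 35 b1 a0.  K' ⊕ opad = f9 ec 45 5f db ca.
Inner input = (K'⊕ipad) ∥ m = 93 86 2f 35 b1 a0 ∥ 45 ba c7 9d.
Inner hash: even-index sum = 639 mod 256 = 127; odd-index sum = 690 mod 256 = 178 → 7f b2.
Outer input = (K'⊕opad) ∥ inner = f9 ec 45 5f db ca ∥ 7f b2.
Outer hash (tag): even-index sum = 664 mod 256 = 152; odd-index sum = 711 mod 256 = 199 → 98 c7.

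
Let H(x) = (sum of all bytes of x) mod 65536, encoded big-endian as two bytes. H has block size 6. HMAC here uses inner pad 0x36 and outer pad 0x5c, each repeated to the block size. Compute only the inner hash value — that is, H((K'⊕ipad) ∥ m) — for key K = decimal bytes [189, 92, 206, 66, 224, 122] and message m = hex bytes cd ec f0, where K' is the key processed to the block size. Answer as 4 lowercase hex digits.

Key decimal bytes [189, 92, 206, 66, 224, 122] = bd 5c ce 42 e0 7a is exactly B = 6 bytes: K' = bd 5c ce 42 e0 7a.
K' ⊕ ipad = 8b 6a f8 74 d6 4c.
Inner input = 8b 6a f8 74 d6 4c ∥ cd ec f0.
Inner hash: sum = 139+106+248+116+214+76+205+236+240 = 1580 → 06 2c.

062c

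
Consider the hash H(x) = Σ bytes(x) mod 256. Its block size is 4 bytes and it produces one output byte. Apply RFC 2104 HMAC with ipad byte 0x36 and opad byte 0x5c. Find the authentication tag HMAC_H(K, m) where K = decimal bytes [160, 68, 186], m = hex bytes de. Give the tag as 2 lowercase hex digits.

fe

Key decimal bytes [160, 68, 186] = a0 44 ba is 3 bytes ≤ B = 4; zero-pad to 4 bytes: K' = a0 44 ba 00.
K' ⊕ ipad = 96 72 8c 36.  K' ⊕ opad = fc 18 e6 5c.
Inner input = (K'⊕ipad) ∥ m = 96 72 8c 36 ∥ de.
Inner hash: sum = 150+114+140+54+222 = 680; mod 256 = 168 → a8.
Outer input = (K'⊕opad) ∥ inner = fc 18 e6 5c ∥ a8.
Outer hash (tag): sum = 252+24+230+92+168 = 766; mod 256 = 254 → fe.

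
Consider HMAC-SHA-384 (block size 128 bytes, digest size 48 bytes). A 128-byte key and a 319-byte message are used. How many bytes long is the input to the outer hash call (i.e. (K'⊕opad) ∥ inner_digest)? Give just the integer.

176

Key is 128 ≤ 128 bytes, zero-padded: |K'| = 128.
Outer input = (K'⊕opad) ∥ H(inner) → 128 + 48 = 176 bytes.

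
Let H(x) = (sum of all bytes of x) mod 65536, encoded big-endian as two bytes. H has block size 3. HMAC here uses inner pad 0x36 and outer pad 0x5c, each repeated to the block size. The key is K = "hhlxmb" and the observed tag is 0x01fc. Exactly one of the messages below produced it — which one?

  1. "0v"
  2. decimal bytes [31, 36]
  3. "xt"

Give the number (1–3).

2

Key "hhlxmb" = 68 68 6c 78 6d 62 is 6 bytes > B = 3, so hash it first: H(key) = 02 83, then zero-pad to 3 bytes: K' = 02 83 00.
K' ⊕ ipad = 34 b5 36; K' ⊕ opad = 5e df 5c.
m1: inner = H(34 b5 36 30 76) = 01 c5; tag = H(5e df 5c 01 c5) = 025f
m2: inner = H(34 b5 36 1f 24) = 01 62; tag = H(5e df 5c 01 62) = 01fc ← matches
m3: inner = H(34 b5 36 78 74) = 02 0b; tag = H(5e df 5c 02 0b) = 01a6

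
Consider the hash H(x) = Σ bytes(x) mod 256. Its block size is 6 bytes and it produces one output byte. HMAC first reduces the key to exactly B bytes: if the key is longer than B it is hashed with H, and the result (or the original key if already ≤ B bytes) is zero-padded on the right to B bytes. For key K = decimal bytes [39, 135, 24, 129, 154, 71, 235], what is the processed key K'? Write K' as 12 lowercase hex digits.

130000000000

|K| = 7 > B = 6, so first hash the key.
H(K): sum = 39+135+24+129+154+71+235 = 787; mod 256 = 19 → 13.
Zero-pad H(K) = 13 to 6 bytes: K' = 13 00 00 00 00 00.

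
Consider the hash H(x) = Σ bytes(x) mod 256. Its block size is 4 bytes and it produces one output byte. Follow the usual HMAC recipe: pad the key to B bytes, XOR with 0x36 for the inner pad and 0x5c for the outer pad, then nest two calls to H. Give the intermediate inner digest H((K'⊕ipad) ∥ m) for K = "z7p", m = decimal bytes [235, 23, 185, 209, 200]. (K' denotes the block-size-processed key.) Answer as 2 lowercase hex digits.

1d

Key "z7p" = 7a 37 70 is 3 bytes ≤ B = 4; zero-pad to 4 bytes: K' = 7a 37 70 00.
K' ⊕ ipad = 4c 01 46 36.
Inner input = 4c 01 46 36 ∥ eb 17 b9 d1 c8.
Inner hash: sum = 76+1+70+54+235+23+185+209+200 = 1053; mod 256 = 29 → 1d.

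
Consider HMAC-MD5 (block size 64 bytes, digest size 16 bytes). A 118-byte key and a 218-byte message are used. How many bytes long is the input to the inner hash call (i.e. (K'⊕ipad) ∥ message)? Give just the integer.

282

Key is 118 > 64 bytes, so it is hashed to 16 bytes then zero-padded to 64: |K'| = 64.
Inner input = (K'⊕ipad) ∥ m → 64 + 218 = 282 bytes.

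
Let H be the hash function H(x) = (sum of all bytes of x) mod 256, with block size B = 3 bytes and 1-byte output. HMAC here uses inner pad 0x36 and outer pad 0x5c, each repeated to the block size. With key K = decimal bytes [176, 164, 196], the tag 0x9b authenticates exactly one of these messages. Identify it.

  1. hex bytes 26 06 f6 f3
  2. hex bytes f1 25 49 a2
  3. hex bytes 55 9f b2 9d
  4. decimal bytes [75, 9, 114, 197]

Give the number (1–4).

Key decimal bytes [176, 164, 196] = b0 a4 c4 is exactly B = 3 bytes: K' = b0 a4 c4.
K' ⊕ ipad = 86 92 f2; K' ⊕ opad = ec f8 98.
m1: inner = H(86 92 f2 26 06 f6 f3) = 1f; tag = H(ec f8 98 1f) = 9b ← matches
m2: inner = H(86 92 f2 f1 25 49 a2) = 0b; tag = H(ec f8 98 0b) = 87
m3: inner = H(86 92 f2 55 9f b2 9d) = 4d; tag = H(ec f8 98 4d) = c9
m4: inner = H(86 92 f2 4b 09 72 c5) = 95; tag = H(ec f8 98 95) = 11

1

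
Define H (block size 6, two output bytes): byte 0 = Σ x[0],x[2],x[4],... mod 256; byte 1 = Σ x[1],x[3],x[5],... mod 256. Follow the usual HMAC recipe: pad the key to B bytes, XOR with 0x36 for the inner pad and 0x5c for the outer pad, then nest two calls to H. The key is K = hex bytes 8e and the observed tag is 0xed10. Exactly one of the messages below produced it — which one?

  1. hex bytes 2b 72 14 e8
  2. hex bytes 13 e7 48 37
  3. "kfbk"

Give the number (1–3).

Key hex bytes 8e is 1 byte ≤ B = 6; zero-pad to 6 bytes: K' = 8e 00 00 00 00 00.
K' ⊕ ipad = b8 36 36 36 36 36; K' ⊕ opad = d2 5c 5c 5c 5c 5c.
m1: inner = H(b8 36 36 36 36 36 2b 72 14 e8) = 63 fc; tag = H(d2 5c 5c 5c 5c 5c 63 fc) = ed10 ← matches
m2: inner = H(b8 36 36 36 36 36 13 e7 48 37) = 7f c0; tag = H(d2 5c 5c 5c 5c 5c 7f c0) = 09d4
m3: inner = H(b8 36 36 36 36 36 6b 66 62 6b) = f1 73; tag = H(d2 5c 5c 5c 5c 5c f1 73) = 7b87

1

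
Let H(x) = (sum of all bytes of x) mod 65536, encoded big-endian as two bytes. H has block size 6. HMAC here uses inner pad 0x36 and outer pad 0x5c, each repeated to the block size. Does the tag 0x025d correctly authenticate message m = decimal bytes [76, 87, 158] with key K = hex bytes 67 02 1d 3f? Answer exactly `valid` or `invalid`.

Key hex bytes 67 02 1d 3f is 4 bytes ≤ B = 6; zero-pad to 6 bytes: K' = 67 02 1d 3f 00 00.
K' ⊕ ipad = 51 34 2b 09 36 36; K' ⊕ opad = 3b 5e 41 63 5c 5c.
Inner hash: sum = 81+52+43+9+54+54+76+87+158 = 614 → 02 66.
Outer hash (recomputed tag): sum = 59+94+65+99+92+92+2+102 = 605 → 02 5d.
Recomputed tag = 025d; claimed = 025d → match.

valid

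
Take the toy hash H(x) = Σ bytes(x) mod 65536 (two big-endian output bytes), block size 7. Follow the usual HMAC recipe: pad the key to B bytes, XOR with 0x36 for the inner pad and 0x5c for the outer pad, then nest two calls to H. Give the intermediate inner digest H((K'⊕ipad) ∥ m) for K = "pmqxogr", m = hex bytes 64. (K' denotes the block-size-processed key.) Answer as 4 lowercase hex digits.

0288

Key "pmqxogr" = 70 6d 71 78 6f 67 72 is exactly B = 7 bytes: K' = 70 6d 71 78 6f 67 72.
K' ⊕ ipad = 46 5b 47 4e 59 51 44.
Inner input = 46 5b 47 4e 59 51 44 ∥ 64.
Inner hash: sum = 70+91+71+78+89+81+68+100 = 648 → 02 88.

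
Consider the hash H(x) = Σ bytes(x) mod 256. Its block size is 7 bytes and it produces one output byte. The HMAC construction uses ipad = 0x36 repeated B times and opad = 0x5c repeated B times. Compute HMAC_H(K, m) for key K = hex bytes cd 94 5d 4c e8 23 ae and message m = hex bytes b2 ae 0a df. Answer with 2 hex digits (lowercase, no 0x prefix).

e5

Key hex bytes cd 94 5d 4c e8 23 ae is exactly B = 7 bytes: K' = cd 94 5d 4c e8 23 ae.
K' ⊕ ipad = fb a2 6b 7a de 15 98.  K' ⊕ opad = 91 c8 01 10 b4 7f f2.
Inner input = (K'⊕ipad) ∥ m = fb a2 6b 7a de 15 98 ∥ b2 ae 0a df.
Inner hash: sum = 251+162+107+122+222+21+152+178+174+10+223 = 1622; mod 256 = 86 → 56.
Outer input = (K'⊕opad) ∥ inner = 91 c8 01 10 b4 7f f2 ∥ 56.
Outer hash (tag): sum = 145+200+1+16+180+127+242+86 = 997; mod 256 = 229 → e5.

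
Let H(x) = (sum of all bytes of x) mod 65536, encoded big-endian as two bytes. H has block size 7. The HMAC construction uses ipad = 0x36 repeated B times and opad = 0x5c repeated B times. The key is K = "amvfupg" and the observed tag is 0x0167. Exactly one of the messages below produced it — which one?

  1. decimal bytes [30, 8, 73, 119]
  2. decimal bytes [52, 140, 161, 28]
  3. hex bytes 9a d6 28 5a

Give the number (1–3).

1

Key "amvfupg" = 61 6d 76 66 75 70 67 is exactly B = 7 bytes: K' = 61 6d 76 66 75 70 67.
K' ⊕ ipad = 57 5b 40 50 43 46 51; K' ⊕ opad = 3d 31 2a 3a 29 2c 3b.
m1: inner = H(57 5b 40 50 43 46 51 1e 08 49 77) = 03 02; tag = H(3d 31 2a 3a 29 2c 3b 03 02) = 0167 ← matches
m2: inner = H(57 5b 40 50 43 46 51 34 8c a1 1c) = 03 99; tag = H(3d 31 2a 3a 29 2c 3b 03 99) = 01fe
m3: inner = H(57 5b 40 50 43 46 51 9a d6 28 5a) = 04 0e; tag = H(3d 31 2a 3a 29 2c 3b 04 0e) = 0174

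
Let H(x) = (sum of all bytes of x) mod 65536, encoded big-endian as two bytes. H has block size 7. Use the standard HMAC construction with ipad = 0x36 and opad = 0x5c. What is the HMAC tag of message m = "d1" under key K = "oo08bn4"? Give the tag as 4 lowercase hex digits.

Key "oo08bn4" = 6f 6f 30 38 62 6e 34 is exactly B = 7 bytes: K' = 6f 6f 30 38 62 6e 34.
K' ⊕ ipad = 59 59 06 0e 54 58 02.  K' ⊕ opad = 33 33 6c 64 3e 32 68.
Inner input = (K'⊕ipad) ∥ m = 59 59 06 0e 54 58 02 ∥ 64 31.
Inner hash: sum = 89+89+6+14+84+88+2+100+49 = 521 → 02 09.
Outer input = (K'⊕opad) ∥ inner = 33 33 6c 64 3e 32 68 ∥ 02 09.
Outer hash (tag): sum = 51+51+108+100+62+50+104+2+9 = 537 → 02 19.

0219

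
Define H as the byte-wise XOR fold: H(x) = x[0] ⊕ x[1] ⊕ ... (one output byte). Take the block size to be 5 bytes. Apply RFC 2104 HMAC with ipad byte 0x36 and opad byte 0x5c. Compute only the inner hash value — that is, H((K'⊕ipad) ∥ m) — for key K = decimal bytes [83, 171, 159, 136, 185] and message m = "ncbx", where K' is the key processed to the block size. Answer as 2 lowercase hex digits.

Key decimal bytes [83, 171, 159, 136, 185] = 53 ab 9f 88 b9 is exactly B = 5 bytes: K' = 53 ab 9f 88 b9.
K' ⊕ ipad = 65 9d a9 be 8f.
Inner input = 65 9d a9 be 8f ∥ 6e 63 62 78.
Inner hash: XOR 65⊕9d⊕a9⊕be⊕8f⊕6e⊕63⊕62⊕78 = 77.

77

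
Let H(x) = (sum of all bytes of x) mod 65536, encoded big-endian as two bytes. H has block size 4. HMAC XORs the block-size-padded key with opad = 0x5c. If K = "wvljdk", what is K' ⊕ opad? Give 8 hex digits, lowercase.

5ece5c5c

Key "wvljdk" = 77 76 6c 6a 64 6b is 6 bytes > B = 4, so hash it first: H(key) = 02 92, then zero-pad to 4 bytes: K' = 02 92 00 00.
XOR each byte with 0x5c: 02⊕5c=5e, 92⊕5c=ce, 00⊕5c=5c, 00⊕5c=5c.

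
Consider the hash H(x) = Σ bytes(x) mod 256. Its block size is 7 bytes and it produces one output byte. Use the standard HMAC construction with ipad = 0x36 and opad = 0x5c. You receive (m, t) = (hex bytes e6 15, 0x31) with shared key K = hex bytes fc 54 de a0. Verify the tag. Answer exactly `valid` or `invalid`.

invalid

Key hex bytes fc 54 de a0 is 4 bytes ≤ B = 7; zero-pad to 7 bytes: K' = fc 54 de a0 00 00 00.
K' ⊕ ipad = ca 62 e8 96 36 36 36; K' ⊕ opad = a0 08 82 fc 5c 5c 5c.
Inner hash: sum = 202+98+232+150+54+54+54+230+21 = 1095; mod 256 = 71 → 47.
Outer hash (recomputed tag): sum = 160+8+130+252+92+92+92+71 = 897; mod 256 = 129 → 81.
Recomputed tag = 81; claimed = 31 → mismatch.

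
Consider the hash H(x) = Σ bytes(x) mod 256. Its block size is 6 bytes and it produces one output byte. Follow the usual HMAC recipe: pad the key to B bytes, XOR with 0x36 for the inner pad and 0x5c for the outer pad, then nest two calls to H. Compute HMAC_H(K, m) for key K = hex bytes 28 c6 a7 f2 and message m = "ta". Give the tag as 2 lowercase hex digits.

Key hex bytes 28 c6 a7 f2 is 4 bytes ≤ B = 6; zero-pad to 6 bytes: K' = 28 c6 a7 f2 00 00.
K' ⊕ ipad = 1e f0 91 c4 36 36.  K' ⊕ opad = 74 9a fb ae 5c 5c.
Inner input = (K'⊕ipad) ∥ m = 1e f0 91 c4 36 36 ∥ 74 61.
Inner hash: sum = 30+240+145+196+54+54+116+97 = 932; mod 256 = 164 → a4.
Outer input = (K'⊕opad) ∥ inner = 74 9a fb ae 5c 5c ∥ a4.
Outer hash (tag): sum = 116+154+251+174+92+92+164 = 1043; mod 256 = 19 → 13.

13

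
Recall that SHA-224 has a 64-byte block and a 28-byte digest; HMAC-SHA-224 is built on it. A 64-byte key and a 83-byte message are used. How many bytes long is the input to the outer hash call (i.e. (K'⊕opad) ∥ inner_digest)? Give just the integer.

Key is 64 ≤ 64 bytes, zero-padded: |K'| = 64.
Outer input = (K'⊕opad) ∥ H(inner) → 64 + 28 = 92 bytes.

92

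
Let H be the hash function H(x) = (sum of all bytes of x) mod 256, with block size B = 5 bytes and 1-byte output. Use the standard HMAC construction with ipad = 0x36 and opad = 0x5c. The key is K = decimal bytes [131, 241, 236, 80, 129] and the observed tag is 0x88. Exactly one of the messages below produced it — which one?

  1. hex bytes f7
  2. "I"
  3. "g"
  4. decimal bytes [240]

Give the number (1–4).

4

Key decimal bytes [131, 241, 236, 80, 129] = 83 f1 ec 50 81 is exactly B = 5 bytes: K' = 83 f1 ec 50 81.
K' ⊕ ipad = b5 c7 da 66 b7; K' ⊕ opad = df ad b0 0c dd.
m1: inner = H(b5 c7 da 66 b7 f7) = 6a; tag = H(df ad b0 0c dd 6a) = 8f
m2: inner = H(b5 c7 da 66 b7 49) = bc; tag = H(df ad b0 0c dd bc) = e1
m3: inner = H(b5 c7 da 66 b7 67) = da; tag = H(df ad b0 0c dd da) = ff
m4: inner = H(b5 c7 da 66 b7 f0) = 63; tag = H(df ad b0 0c dd 63) = 88 ← matches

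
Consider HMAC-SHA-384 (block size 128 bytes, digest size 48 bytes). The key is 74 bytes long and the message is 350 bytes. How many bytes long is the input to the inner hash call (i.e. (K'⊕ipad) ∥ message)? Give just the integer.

Key is 74 ≤ 128 bytes, zero-padded: |K'| = 128.
Inner input = (K'⊕ipad) ∥ m → 128 + 350 = 478 bytes.

478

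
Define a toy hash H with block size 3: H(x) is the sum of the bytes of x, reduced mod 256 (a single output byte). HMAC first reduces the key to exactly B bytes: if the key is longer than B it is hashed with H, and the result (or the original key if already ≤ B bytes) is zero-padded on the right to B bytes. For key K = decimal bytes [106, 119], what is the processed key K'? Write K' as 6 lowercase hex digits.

Key decimal bytes [106, 119] = 6a 77 is 2 bytes ≤ B = 3; zero-pad to 3 bytes: K' = 6a 77 00.

6a7700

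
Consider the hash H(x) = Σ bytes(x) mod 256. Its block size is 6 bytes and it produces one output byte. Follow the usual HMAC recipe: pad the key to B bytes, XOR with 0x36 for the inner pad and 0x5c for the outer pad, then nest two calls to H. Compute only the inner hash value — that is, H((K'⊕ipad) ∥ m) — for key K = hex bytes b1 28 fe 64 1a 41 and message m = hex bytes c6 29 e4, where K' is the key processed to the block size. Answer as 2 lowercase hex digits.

Key hex bytes b1 28 fe 64 1a 41 is exactly B = 6 bytes: K' = b1 28 fe 64 1a 41.
K' ⊕ ipad = 87 1e c8 52 2c 77.
Inner input = 87 1e c8 52 2c 77 ∥ c6 29 e4.
Inner hash: sum = 135+30+200+82+44+119+198+41+228 = 1077; mod 256 = 53 → 35.

35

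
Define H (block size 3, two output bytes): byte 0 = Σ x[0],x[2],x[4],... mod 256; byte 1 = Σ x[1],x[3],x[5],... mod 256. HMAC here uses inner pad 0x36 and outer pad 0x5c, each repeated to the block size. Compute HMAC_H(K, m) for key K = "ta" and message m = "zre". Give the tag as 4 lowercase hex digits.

ba27

Key "ta" = 74 61 is 2 bytes ≤ B = 3; zero-pad to 3 bytes: K' = 74 61 00.
K' ⊕ ipad = 42 57 36.  K' ⊕ opad = 28 3d 5c.
Inner input = (K'⊕ipad) ∥ m = 42 57 36 ∥ 7a 72 65.
Inner hash: even-index sum = 234 mod 256 = 234; odd-index sum = 310 mod 256 = 54 → ea 36.
Outer input = (K'⊕opad) ∥ inner = 28 3d 5c ∥ ea 36.
Outer hash (tag): even-index sum = 186 mod 256 = 186; odd-index sum = 295 mod 256 = 39 → ba 27.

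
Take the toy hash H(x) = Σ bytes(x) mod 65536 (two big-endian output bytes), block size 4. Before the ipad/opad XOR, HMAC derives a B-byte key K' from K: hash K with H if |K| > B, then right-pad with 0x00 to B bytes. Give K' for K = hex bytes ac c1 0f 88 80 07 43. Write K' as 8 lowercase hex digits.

|K| = 7 > B = 4, so first hash the key.
H(K): sum = 172+193+15+136+128+7+67 = 718 → 02 ce.
Zero-pad H(K) = 02 ce to 4 bytes: K' = 02 ce 00 00.

02ce0000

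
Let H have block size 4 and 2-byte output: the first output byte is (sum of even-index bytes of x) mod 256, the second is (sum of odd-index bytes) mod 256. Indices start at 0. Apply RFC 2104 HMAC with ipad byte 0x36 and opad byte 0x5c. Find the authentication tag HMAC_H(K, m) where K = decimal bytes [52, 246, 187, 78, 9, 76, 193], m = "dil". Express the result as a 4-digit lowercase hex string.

d66d

Key decimal bytes [52, 246, 187, 78, 9, 76, 193] = 34 f6 bb 4e 09 4c c1 is 7 bytes > B = 4, so hash it first: H(key) = b9 90, then zero-pad to 4 bytes: K' = b9 90 00 00.
K' ⊕ ipad = 8f a6 36 36.  K' ⊕ opad = e5 cc 5c 5c.
Inner input = (K'⊕ipad) ∥ m = 8f a6 36 36 ∥ 64 69 6c.
Inner hash: even-index sum = 405 mod 256 = 149; odd-index sum = 325 mod 256 = 69 → 95 45.
Outer input = (K'⊕opad) ∥ inner = e5 cc 5c 5c ∥ 95 45.
Outer hash (tag): even-index sum = 470 mod 256 = 214; odd-index sum = 365 mod 256 = 109 → d6 6d.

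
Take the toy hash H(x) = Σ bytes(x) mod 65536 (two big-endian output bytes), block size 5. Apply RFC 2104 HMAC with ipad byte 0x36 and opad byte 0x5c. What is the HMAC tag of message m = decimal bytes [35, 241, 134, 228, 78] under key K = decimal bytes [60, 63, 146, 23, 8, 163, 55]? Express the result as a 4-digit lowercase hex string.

Key decimal bytes [60, 63, 146, 23, 8, 163, 55] = 3c 3f 92 17 08 a3 37 is 7 bytes > B = 5, so hash it first: H(key) = 02 06, then zero-pad to 5 bytes: K' = 02 06 00 00 00.
K' ⊕ ipad = 34 30 36 36 36.  K' ⊕ opad = 5e 5a 5c 5c 5c.
Inner input = (K'⊕ipad) ∥ m = 34 30 36 36 36 ∥ 23 f1 86 e4 4e.
Inner hash: sum = 52+48+54+54+54+35+241+134+228+78 = 978 → 03 d2.
Outer input = (K'⊕opad) ∥ inner = 5e 5a 5c 5c 5c ∥ 03 d2.
Outer hash (tag): sum = 94+90+92+92+92+3+210 = 673 → 02 a1.

02a1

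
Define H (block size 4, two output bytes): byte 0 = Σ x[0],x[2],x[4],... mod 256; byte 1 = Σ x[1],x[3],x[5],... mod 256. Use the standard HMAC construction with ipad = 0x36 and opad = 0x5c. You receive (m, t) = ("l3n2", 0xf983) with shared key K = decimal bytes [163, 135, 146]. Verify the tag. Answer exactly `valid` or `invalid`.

Key decimal bytes [163, 135, 146] = a3 87 92 is 3 bytes ≤ B = 4; zero-pad to 4 bytes: K' = a3 87 92 00.
K' ⊕ ipad = 95 b1 a4 36; K' ⊕ opad = ff db ce 5c.
Inner hash: even-index sum = 531 mod 256 = 19; odd-index sum = 332 mod 256 = 76 → 13 4c.
Outer hash (recomputed tag): even-index sum = 480 mod 256 = 224; odd-index sum = 387 mod 256 = 131 → e0 83.
Recomputed tag = e083; claimed = f983 → mismatch.

invalid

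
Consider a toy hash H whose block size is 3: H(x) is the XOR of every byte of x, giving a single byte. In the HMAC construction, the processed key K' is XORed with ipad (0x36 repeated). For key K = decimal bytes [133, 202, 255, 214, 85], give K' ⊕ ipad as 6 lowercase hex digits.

053636

Key decimal bytes [133, 202, 255, 214, 85] = 85 ca ff d6 55 is 5 bytes > B = 3, so hash it first: H(key) = 33, then zero-pad to 3 bytes: K' = 33 00 00.
XOR each byte with 0x36: 33⊕36=05, 00⊕36=36, 00⊕36=36.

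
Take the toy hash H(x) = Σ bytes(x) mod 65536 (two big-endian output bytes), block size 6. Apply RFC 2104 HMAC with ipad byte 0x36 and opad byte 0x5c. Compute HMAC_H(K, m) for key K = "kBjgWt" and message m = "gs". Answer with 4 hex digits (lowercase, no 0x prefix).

01f6

Key "kBjgWt" = 6b 42 6a 67 57 74 is exactly B = 6 bytes: K' = 6b 42 6a 67 57 74.
K' ⊕ ipad = 5d 74 5c 51 61 42.  K' ⊕ opad = 37 1e 36 3b 0b 28.
Inner input = (K'⊕ipad) ∥ m = 5d 74 5c 51 61 42 ∥ 67 73.
Inner hash: sum = 93+116+92+81+97+66+103+115 = 763 → 02 fb.
Outer input = (K'⊕opad) ∥ inner = 37 1e 36 3b 0b 28 ∥ 02 fb.
Outer hash (tag): sum = 55+30+54+59+11+40+2+251 = 502 → 01 f6.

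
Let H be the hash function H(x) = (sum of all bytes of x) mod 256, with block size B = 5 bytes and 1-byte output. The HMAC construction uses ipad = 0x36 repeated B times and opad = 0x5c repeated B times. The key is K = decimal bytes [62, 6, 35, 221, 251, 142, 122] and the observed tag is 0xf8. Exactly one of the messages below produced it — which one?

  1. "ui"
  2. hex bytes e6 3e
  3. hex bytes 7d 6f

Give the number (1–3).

2

Key decimal bytes [62, 6, 35, 221, 251, 142, 122] = 3e 06 23 dd fb 8e 7a is 7 bytes > B = 5, so hash it first: H(key) = 47, then zero-pad to 5 bytes: K' = 47 00 00 00 00.
K' ⊕ ipad = 71 36 36 36 36; K' ⊕ opad = 1b 5c 5c 5c 5c.
m1: inner = H(71 36 36 36 36 75 69) = 27; tag = H(1b 5c 5c 5c 5c 27) = b2
m2: inner = H(71 36 36 36 36 e6 3e) = 6d; tag = H(1b 5c 5c 5c 5c 6d) = f8 ← matches
m3: inner = H(71 36 36 36 36 7d 6f) = 35; tag = H(1b 5c 5c 5c 5c 35) = c0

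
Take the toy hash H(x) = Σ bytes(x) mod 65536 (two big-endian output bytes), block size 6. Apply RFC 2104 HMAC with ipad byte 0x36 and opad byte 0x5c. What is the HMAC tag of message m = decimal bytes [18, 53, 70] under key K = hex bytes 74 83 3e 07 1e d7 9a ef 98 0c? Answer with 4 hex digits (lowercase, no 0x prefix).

02ca

Key hex bytes 74 83 3e 07 1e d7 9a ef 98 0c is 10 bytes > B = 6, so hash it first: H(key) = 04 5e, then zero-pad to 6 bytes: K' = 04 5e 00 00 00 00.
K' ⊕ ipad = 32 68 36 36 36 36.  K' ⊕ opad = 58 02 5c 5c 5c 5c.
Inner input = (K'⊕ipad) ∥ m = 32 68 36 36 36 36 ∥ 12 35 46.
Inner hash: sum = 50+104+54+54+54+54+18+53+70 = 511 → 01 ff.
Outer input = (K'⊕opad) ∥ inner = 58 02 5c 5c 5c 5c ∥ 01 ff.
Outer hash (tag): sum = 88+2+92+92+92+92+1+255 = 714 → 02 ca.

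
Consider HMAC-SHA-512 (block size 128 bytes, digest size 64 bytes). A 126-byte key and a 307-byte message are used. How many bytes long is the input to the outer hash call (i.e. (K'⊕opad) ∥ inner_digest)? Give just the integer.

192

Key is 126 ≤ 128 bytes, zero-padded: |K'| = 128.
Outer input = (K'⊕opad) ∥ H(inner) → 128 + 64 = 192 bytes.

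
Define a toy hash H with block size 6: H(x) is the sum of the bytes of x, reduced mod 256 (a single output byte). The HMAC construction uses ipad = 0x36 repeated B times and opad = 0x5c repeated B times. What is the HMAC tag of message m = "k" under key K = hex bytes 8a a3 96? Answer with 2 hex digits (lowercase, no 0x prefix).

b1

Key hex bytes 8a a3 96 is 3 bytes ≤ B = 6; zero-pad to 6 bytes: K' = 8a a3 96 00 00 00.
K' ⊕ ipad = bc 95 a0 36 36 36.  K' ⊕ opad = d6 ff ca 5c 5c 5c.
Inner input = (K'⊕ipad) ∥ m = bc 95 a0 36 36 36 ∥ 6b.
Inner hash: sum = 188+149+160+54+54+54+107 = 766; mod 256 = 254 → fe.
Outer input = (K'⊕opad) ∥ inner = d6 ff ca 5c 5c 5c ∥ fe.
Outer hash (tag): sum = 214+255+202+92+92+92+254 = 1201; mod 256 = 177 → b1.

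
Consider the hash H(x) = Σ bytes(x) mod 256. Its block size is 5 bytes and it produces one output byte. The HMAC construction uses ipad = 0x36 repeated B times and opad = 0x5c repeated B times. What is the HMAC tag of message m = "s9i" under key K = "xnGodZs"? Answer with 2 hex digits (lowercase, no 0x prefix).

Key "xnGodZs" = 78 6e 47 6f 64 5a 73 is 7 bytes > B = 5, so hash it first: H(key) = cd, then zero-pad to 5 bytes: K' = cd 00 00 00 00.
K' ⊕ ipad = fb 36 36 36 36.  K' ⊕ opad = 91 5c 5c 5c 5c.
Inner input = (K'⊕ipad) ∥ m = fb 36 36 36 36 ∥ 73 39 69.
Inner hash: sum = 251+54+54+54+54+115+57+105 = 744; mod 256 = 232 → e8.
Outer input = (K'⊕opad) ∥ inner = 91 5c 5c 5c 5c ∥ e8.
Outer hash (tag): sum = 145+92+92+92+92+232 = 745; mod 256 = 233 → e9.

e9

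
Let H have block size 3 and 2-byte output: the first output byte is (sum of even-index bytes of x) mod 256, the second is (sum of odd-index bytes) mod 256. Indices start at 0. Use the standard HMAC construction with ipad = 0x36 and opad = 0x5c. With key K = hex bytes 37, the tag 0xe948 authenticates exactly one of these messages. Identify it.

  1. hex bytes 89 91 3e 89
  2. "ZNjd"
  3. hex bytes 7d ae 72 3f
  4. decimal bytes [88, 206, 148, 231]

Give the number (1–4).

Key hex bytes 37 is 1 byte ≤ B = 3; zero-pad to 3 bytes: K' = 37 00 00.
K' ⊕ ipad = 01 36 36; K' ⊕ opad = 6b 5c 5c.
m1: inner = H(01 36 36 89 91 3e 89) = 51 fd; tag = H(6b 5c 5c 51 fd) = c4ad
m2: inner = H(01 36 36 5a 4e 6a 64) = e9 fa; tag = H(6b 5c 5c e9 fa) = c145
m3: inner = H(01 36 36 7d ae 72 3f) = 24 25; tag = H(6b 5c 5c 24 25) = ec80
m4: inner = H(01 36 36 58 ce 94 e7) = ec 22; tag = H(6b 5c 5c ec 22) = e948 ← matches

4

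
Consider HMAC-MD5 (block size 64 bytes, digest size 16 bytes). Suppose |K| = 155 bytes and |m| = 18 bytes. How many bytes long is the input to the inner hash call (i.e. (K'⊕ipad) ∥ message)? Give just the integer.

82

Key is 155 > 64 bytes, so it is hashed to 16 bytes then zero-padded to 64: |K'| = 64.
Inner input = (K'⊕ipad) ∥ m → 64 + 18 = 82 bytes.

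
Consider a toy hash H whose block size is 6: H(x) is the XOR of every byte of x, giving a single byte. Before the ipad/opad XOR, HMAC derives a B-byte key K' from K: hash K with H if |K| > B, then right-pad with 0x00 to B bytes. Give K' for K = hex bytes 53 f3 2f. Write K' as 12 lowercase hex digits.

53f32f000000

Key hex bytes 53 f3 2f is 3 bytes ≤ B = 6; zero-pad to 6 bytes: K' = 53 f3 2f 00 00 00.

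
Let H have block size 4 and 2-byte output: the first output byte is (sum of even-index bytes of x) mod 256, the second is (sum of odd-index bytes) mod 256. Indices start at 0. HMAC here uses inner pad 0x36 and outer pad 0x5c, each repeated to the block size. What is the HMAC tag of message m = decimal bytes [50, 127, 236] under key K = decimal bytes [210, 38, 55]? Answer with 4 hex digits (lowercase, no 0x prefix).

fc9b

Key decimal bytes [210, 38, 55] = d2 26 37 is 3 bytes ≤ B = 4; zero-pad to 4 bytes: K' = d2 26 37 00.
K' ⊕ ipad = e4 10 01 36.  K' ⊕ opad = 8e 7a 6b 5c.
Inner input = (K'⊕ipad) ∥ m = e4 10 01 36 ∥ 32 7f ec.
Inner hash: even-index sum = 515 mod 256 = 3; odd-index sum = 197 mod 256 = 197 → 03 c5.
Outer input = (K'⊕opad) ∥ inner = 8e 7a 6b 5c ∥ 03 c5.
Outer hash (tag): even-index sum = 252 mod 256 = 252; odd-index sum = 411 mod 256 = 155 → fc 9b.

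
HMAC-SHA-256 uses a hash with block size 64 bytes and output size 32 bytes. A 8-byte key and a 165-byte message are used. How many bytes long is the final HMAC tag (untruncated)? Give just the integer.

The tag is one SHA-256 digest: 32 bytes.

32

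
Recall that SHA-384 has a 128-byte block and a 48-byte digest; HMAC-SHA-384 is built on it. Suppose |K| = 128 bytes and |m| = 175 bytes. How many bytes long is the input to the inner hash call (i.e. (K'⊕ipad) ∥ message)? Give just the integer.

Key is 128 ≤ 128 bytes, zero-padded: |K'| = 128.
Inner input = (K'⊕ipad) ∥ m → 128 + 175 = 303 bytes.

303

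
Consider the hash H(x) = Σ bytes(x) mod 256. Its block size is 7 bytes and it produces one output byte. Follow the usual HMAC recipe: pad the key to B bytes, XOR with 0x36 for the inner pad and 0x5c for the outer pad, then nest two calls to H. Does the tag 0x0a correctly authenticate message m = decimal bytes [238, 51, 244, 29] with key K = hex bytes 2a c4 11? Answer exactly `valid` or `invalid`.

valid

Key hex bytes 2a c4 11 is 3 bytes ≤ B = 7; zero-pad to 7 bytes: K' = 2a c4 11 00 00 00 00.
K' ⊕ ipad = 1c f2 27 36 36 36 36; K' ⊕ opad = 76 98 4d 5c 5c 5c 5c.
Inner hash: sum = 28+242+39+54+54+54+54+238+51+244+29 = 1087; mod 256 = 63 → 3f.
Outer hash (recomputed tag): sum = 118+152+77+92+92+92+92+63 = 778; mod 256 = 10 → 0a.
Recomputed tag = 0a; claimed = 0a → match.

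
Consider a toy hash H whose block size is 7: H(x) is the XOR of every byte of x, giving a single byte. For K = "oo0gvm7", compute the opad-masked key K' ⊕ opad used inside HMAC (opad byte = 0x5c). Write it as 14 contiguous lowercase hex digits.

33336c3b2a316b

Key "oo0gvm7" = 6f 6f 30 67 76 6d 37 is exactly B = 7 bytes: K' = 6f 6f 30 67 76 6d 37.
XOR each byte with 0x5c: 6f⊕5c=33, 6f⊕5c=33, 30⊕5c=6c, 67⊕5c=3b, 76⊕5c=2a, 6d⊕5c=31, 37⊕5c=6b.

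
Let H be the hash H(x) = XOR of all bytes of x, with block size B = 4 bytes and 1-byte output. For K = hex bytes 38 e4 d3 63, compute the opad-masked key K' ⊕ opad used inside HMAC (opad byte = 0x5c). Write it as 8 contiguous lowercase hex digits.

Key hex bytes 38 e4 d3 63 is exactly B = 4 bytes: K' = 38 e4 d3 63.
XOR each byte with 0x5c: 38⊕5c=64, e4⊕5c=b8, d3⊕5c=8f, 63⊕5c=3f.

64b88f3f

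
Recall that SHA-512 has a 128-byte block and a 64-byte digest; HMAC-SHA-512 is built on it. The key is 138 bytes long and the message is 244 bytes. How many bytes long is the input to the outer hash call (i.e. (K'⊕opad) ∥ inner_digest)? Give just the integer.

192

Key is 138 > 128 bytes, so it is hashed to 64 bytes then zero-padded to 128: |K'| = 128.
Outer input = (K'⊕opad) ∥ H(inner) → 128 + 64 = 192 bytes.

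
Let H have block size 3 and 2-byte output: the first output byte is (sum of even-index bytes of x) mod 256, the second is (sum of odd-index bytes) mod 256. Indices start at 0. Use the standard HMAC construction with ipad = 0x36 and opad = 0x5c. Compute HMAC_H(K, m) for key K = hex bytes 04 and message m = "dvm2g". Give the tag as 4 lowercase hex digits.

Key hex bytes 04 is 1 byte ≤ B = 3; zero-pad to 3 bytes: K' = 04 00 00.
K' ⊕ ipad = 32 36 36.  K' ⊕ opad = 58 5c 5c.
Inner input = (K'⊕ipad) ∥ m = 32 36 36 ∥ 64 76 6d 32 67.
Inner hash: even-index sum = 272 mod 256 = 16; odd-index sum = 366 mod 256 = 110 → 10 6e.
Outer input = (K'⊕opad) ∥ inner = 58 5c 5c ∥ 10 6e.
Outer hash (tag): even-index sum = 290 mod 256 = 34; odd-index sum = 108 mod 256 = 108 → 22 6c.

226c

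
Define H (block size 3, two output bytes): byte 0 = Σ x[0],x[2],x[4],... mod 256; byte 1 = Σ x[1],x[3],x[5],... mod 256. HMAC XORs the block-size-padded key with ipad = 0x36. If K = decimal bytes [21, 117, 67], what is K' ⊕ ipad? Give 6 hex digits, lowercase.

Key decimal bytes [21, 117, 67] = 15 75 43 is exactly B = 3 bytes: K' = 15 75 43.
XOR each byte with 0x36: 15⊕36=23, 75⊕36=43, 43⊕36=75.

234375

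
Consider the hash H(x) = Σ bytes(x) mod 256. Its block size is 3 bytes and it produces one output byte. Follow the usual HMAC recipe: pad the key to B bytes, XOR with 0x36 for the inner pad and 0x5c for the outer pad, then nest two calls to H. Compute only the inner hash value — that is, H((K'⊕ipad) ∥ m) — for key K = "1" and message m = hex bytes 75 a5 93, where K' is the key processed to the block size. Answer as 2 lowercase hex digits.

Key "1" = 31 is 1 byte ≤ B = 3; zero-pad to 3 bytes: K' = 31 00 00.
K' ⊕ ipad = 07 36 36.
Inner input = 07 36 36 ∥ 75 a5 93.
Inner hash: sum = 7+54+54+117+165+147 = 544; mod 256 = 32 → 20.

20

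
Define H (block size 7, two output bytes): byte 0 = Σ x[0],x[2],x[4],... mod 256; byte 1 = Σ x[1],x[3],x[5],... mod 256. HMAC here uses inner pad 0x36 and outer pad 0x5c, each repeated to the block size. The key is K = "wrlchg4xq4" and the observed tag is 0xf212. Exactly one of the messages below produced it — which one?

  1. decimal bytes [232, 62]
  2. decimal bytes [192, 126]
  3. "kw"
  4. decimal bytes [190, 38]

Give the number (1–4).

1

Key "wrlchg4xq4" = 77 72 6c 63 68 67 34 78 71 34 is 10 bytes > B = 7, so hash it first: H(key) = f0 e8, then zero-pad to 7 bytes: K' = f0 e8 00 00 00 00 00.
K' ⊕ ipad = c6 de 36 36 36 36 36; K' ⊕ opad = ac b4 5c 5c 5c 5c 5c.
m1: inner = H(c6 de 36 36 36 36 36 e8 3e) = a6 32; tag = H(ac b4 5c 5c 5c 5c 5c a6 32) = f212 ← matches
m2: inner = H(c6 de 36 36 36 36 36 c0 7e) = e6 0a; tag = H(ac b4 5c 5c 5c 5c 5c e6 0a) = ca52
m3: inner = H(c6 de 36 36 36 36 36 6b 77) = df b5; tag = H(ac b4 5c 5c 5c 5c 5c df b5) = 754b
m4: inner = H(c6 de 36 36 36 36 36 be 26) = 8e 08; tag = H(ac b4 5c 5c 5c 5c 5c 8e 08) = c8fa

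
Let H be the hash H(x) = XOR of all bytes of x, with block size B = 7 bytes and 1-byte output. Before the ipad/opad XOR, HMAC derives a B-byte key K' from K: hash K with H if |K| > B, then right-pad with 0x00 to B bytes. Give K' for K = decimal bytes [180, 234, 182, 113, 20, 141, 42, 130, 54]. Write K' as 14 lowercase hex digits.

9e000000000000

|K| = 9 > B = 7, so first hash the key.
H(K): XOR b4⊕ea⊕b6⊕71⊕14⊕8d⊕2a⊕82⊕36 = 9e.
Zero-pad H(K) = 9e to 7 bytes: K' = 9e 00 00 00 00 00 00.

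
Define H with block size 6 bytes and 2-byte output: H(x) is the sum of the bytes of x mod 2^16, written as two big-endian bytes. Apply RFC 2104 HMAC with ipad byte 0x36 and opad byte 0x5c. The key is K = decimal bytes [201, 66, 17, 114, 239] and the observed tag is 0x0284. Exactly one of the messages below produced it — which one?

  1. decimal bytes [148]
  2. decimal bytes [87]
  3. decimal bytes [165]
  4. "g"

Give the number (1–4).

2

Key decimal bytes [201, 66, 17, 114, 239] = c9 42 11 72 ef is 5 bytes ≤ B = 6; zero-pad to 6 bytes: K' = c9 42 11 72 ef 00.
K' ⊕ ipad = ff 74 27 44 d9 36; K' ⊕ opad = 95 1e 4d 2e b3 5c.
m1: inner = H(ff 74 27 44 d9 36 94) = 03 81; tag = H(95 1e 4d 2e b3 5c 03 81) = 02c1
m2: inner = H(ff 74 27 44 d9 36 57) = 03 44; tag = H(95 1e 4d 2e b3 5c 03 44) = 0284 ← matches
m3: inner = H(ff 74 27 44 d9 36 a5) = 03 92; tag = H(95 1e 4d 2e b3 5c 03 92) = 02d2
m4: inner = H(ff 74 27 44 d9 36 67) = 03 54; tag = H(95 1e 4d 2e b3 5c 03 54) = 0294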